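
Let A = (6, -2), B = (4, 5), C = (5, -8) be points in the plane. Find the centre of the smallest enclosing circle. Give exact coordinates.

Side lengths²: AB² = 53, AC² = 37, BC² = 170.
Since BC² = 170 ≥ 53 + 37 = 90, the angle opposite BC is not acute, so the smallest enclosing circle has BC as diameter.
Centre = midpoint of BC = (4.5, -1.5), r² = 170/4 = 42.5.
Centre = (4.5, -1.5).

(4.5, -1.5)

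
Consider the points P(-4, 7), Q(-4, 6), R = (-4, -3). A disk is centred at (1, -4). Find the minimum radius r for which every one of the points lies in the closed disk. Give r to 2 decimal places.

12.08

The required radius is the distance from (1, -4) to the farthest point.
Squared distances: 146, 125, 26.
Maximum is 146, attained at P.
r = √146 ≈ 12.08.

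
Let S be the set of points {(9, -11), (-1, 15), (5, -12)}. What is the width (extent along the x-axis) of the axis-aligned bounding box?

max x = 9, min x = -1, so width = 10.

10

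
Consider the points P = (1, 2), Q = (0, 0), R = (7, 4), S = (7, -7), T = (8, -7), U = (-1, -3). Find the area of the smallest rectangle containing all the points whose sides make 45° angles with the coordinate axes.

120

In coordinates u = x + y, v = x − y the rectangle is axis-aligned; the map (x,y)→(u,v) scales areas by 2.
u-values: 3, 0, 11, 0, 1, -4; range = 11 − (-4) = 15.
v-values: -1, 0, 3, 14, 15, 2; range = 15 − (-1) = 16.
Area = (15 × 16) / 2 = 120.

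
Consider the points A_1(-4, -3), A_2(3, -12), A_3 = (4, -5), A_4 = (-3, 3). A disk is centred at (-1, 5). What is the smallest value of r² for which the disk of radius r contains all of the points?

305

The required radius is the distance from (-1, 5) to the farthest point.
Squared distances: 73, 305, 125, 8.
Maximum is 305, attained at A_2.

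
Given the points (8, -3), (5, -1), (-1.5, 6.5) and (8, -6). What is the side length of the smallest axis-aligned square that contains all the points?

The bounding box has width 9.5 and height 12.5.
An axis-aligned square enclosing the set must have side ≥ max(width, height).
So the minimum side is max(9.5, 12.5) = 12.5.

12.5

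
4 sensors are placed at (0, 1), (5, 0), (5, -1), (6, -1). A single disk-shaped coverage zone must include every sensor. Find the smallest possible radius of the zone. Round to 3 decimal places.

3.162

By Welzl's lemma the MEC is supported by two points (diametrically opposite) or three points (on a circumcircle).
The farthest pair is (0, 1)–(6, -1) with squared distance 40. The circle on this segment as diameter has centre (3, 0) and r² = 40/4 = 10.
Check (5, 0): distance² to centre = 4 ≤ 10, so it lies inside.
All remaining points lie in this disk, and no smaller disk contains both endpoints, so this is the minimum enclosing circle.
r = √10 ≈ 3.162.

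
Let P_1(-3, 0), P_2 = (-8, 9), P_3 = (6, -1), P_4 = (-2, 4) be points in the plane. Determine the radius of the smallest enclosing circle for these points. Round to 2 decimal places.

8.60

The minimum enclosing circle of a finite set is fixed by two of the points (as a diameter) or three (as a circumcircle).
The farthest pair is P_2–P_3 with squared distance 296. The circle on this segment as diameter has centre (-1, 4) and r² = 296/4 = 74.
Check P_1: distance² to centre = 20 ≤ 74, so it lies inside.
All remaining points lie in this disk, and no smaller disk contains both endpoints, so this is the minimum enclosing circle.
r = √74 ≈ 8.60.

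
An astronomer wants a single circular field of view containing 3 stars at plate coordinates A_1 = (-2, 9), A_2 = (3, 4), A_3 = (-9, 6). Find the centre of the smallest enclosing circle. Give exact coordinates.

(-3, 5)

Side lengths²: A_1A_2² = 50, A_1A_3² = 58, A_2A_3² = 148.
Since A_2A_3² = 148 ≥ 58 + 50 = 108, the angle opposite A_2A_3 is not acute, so the smallest enclosing circle has A_2A_3 as diameter.
Centre = midpoint of A_2A_3 = (-3, 5), r² = 148/4 = 37.
Centre = (-3, 5).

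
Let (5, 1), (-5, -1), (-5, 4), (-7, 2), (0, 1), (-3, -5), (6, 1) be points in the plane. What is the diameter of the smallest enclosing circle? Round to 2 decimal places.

13.07

By Welzl's lemma the MEC is supported by two points (diametrically opposite) or three points (on a circumcircle).
The minimum enclosing circle is determined by three boundary points: (-7, 2), (-3, -5), (6, 1).
Their circumcentre is (-31/58, 61/58) with r² = 71825/1682.
The farthest remaining point (5, 1) is at distance² 51525/1682 ≤ 71825/1682.
Diameter = 2r = 2√(71825/1682) ≈ 13.07.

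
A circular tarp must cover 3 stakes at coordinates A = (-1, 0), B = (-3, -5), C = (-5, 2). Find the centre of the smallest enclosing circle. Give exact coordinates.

Side lengths²: AB² = 29, AC² = 20, BC² = 53.
Since BC² = 53 ≥ 29 + 20 = 49, the angle opposite BC is not acute, so the smallest enclosing circle has BC as diameter.
Centre = midpoint of BC = (-4, -1.5), r² = 53/4 = 13.25.
Centre = (-4, -1.5).

(-4, -1.5)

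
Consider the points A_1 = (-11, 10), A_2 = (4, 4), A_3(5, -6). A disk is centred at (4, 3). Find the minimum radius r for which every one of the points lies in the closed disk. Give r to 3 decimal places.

The required radius is the distance from (4, 3) to the farthest point.
Squared distances: 274, 1, 82.
Maximum is 274, attained at A_1.
r = √274 ≈ 16.553.

16.553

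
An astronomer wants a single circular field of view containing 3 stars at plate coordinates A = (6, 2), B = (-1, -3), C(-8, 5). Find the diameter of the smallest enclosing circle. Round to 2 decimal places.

14.32

Side lengths²: AB² = 74, AC² = 205, BC² = 113.
Since AC² = 205 ≥ 113 + 74 = 187, the angle opposite AC is not acute, so the smallest enclosing circle has AC as diameter.
Centre = midpoint of AC = (-1, 3.5), r² = 205/4 = 51.25.
Diameter = 2r = 2√(51.25) ≈ 14.32.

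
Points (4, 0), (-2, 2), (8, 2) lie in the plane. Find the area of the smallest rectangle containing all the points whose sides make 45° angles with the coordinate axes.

50

In coordinates u = x + y, v = x − y the rectangle is axis-aligned; the map (x,y)→(u,v) scales areas by 2.
u-values: 4, 0, 10; range = 10 − 0 = 10.
v-values: 4, -4, 6; range = 6 − (-4) = 10.
Area = (10 × 10) / 2 = 50.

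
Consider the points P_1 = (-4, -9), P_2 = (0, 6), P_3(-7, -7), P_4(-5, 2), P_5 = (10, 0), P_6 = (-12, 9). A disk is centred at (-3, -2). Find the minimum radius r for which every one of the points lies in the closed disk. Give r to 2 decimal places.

The required radius is the distance from (-3, -2) to the farthest point.
Squared distances: 50, 73, 41, 20, 173, 202.
Maximum is 202, attained at P_6.
r = √202 ≈ 14.21.

14.21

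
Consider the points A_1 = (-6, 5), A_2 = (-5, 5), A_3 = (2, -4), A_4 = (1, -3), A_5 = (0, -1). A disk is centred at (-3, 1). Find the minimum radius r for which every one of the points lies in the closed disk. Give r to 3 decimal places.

7.071

The required radius is the distance from (-3, 1) to the farthest point.
Squared distances: 25, 20, 50, 32, 13.
Maximum is 50, attained at A_3.
r = √50 ≈ 7.071.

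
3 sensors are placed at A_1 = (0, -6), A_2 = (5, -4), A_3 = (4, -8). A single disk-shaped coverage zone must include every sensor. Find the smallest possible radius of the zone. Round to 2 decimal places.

2.76

Side lengths²: A_1A_2² = 29, A_1A_3² = 20, A_2A_3² = 17.
Since A_1A_2² = 29 < 20 + 17 = 37, the triangle is acute, so the smallest enclosing circle is the circumcircle.
Circumcentre = (49/18, -50/9), r² = 2465/324.
r = √(2465/324) ≈ 2.76.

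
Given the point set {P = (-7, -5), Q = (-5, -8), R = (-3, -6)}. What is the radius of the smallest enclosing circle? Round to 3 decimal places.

2.102

Side lengths²: PQ² = 13, PR² = 17, QR² = 8.
Since PR² = 17 < 13 + 8 = 21, the triangle is acute, so the smallest enclosing circle is the circumcircle.
Circumcentre = (-5.1, -5.9), r² = 4.42.
r = √(4.42) ≈ 2.102.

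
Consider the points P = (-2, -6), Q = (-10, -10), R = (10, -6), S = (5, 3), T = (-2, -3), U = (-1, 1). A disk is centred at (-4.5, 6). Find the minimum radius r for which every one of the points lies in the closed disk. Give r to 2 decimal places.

18.82

The required radius is the distance from (-4.5, 6) to the farthest point.
Squared distances: 150.25, 286.25, 354.25, 99.25, 87.25, 37.25.
Maximum is 354.25, attained at R.
r = √(354.25) ≈ 18.82.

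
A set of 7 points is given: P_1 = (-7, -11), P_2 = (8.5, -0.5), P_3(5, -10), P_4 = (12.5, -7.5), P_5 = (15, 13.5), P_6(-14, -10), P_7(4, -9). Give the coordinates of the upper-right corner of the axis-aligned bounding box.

x-range [-14, 15], y-range [-11, 13.5].
The upper-right corner is (15, 13.5).

(15, 13.5)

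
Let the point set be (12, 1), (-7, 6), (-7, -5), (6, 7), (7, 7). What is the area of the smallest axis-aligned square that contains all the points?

361

The bounding box has width 19 and height 12.
An axis-aligned square enclosing the set must have side ≥ max(width, height).
So the minimum side is max(19, 12) = 19.
Area = 19² = 361.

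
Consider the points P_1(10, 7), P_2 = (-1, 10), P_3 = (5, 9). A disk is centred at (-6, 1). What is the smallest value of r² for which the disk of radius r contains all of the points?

The required radius is the distance from (-6, 1) to the farthest point.
Squared distances: 292, 106, 185.
Maximum is 292, attained at P_1.

292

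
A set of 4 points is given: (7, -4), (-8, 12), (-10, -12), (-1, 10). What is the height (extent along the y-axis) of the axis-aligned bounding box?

max y = 12, min y = -12, so height = 24.

24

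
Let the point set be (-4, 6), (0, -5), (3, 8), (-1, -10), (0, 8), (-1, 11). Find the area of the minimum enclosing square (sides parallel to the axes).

The bounding box has width 7 and height 21.
An axis-aligned square enclosing the set must have side ≥ max(width, height).
So the minimum side is max(7, 21) = 21.
Area = 21² = 441.

441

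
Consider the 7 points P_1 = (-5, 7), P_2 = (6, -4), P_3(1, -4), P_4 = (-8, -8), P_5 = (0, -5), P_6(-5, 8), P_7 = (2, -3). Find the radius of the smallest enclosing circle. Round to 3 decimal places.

9.100

By Welzl's lemma the MEC is supported by two points (diametrically opposite) or three points (on a circumcircle).
The minimum enclosing circle is determined by three boundary points: P_2, P_4, P_6.
Their circumcentre is (-2.5, -0.75) with r² = 82.8125.
The farthest remaining point P_1 is at distance² 66.3125 ≤ 82.8125.
r = √(82.8125) ≈ 9.100.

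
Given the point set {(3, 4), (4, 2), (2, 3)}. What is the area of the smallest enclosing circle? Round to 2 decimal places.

4.36

Call the three points A, B, C in the order given.
Side lengths²: AB² = 5, AC² = 2, BC² = 5.
Since BC² = 5 < 5 + 2 = 7, the triangle is acute, so the smallest enclosing circle is the circumcircle.
Circumcentre = (19/6, 17/6), r² = 25/18.
Area = π·r² = π·25/18 ≈ 4.36.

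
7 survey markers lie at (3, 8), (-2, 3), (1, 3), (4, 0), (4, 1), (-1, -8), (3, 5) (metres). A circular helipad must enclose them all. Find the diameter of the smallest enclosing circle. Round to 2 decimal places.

16.49

By Welzl's lemma the MEC is supported by two points (diametrically opposite) or three points (on a circumcircle).
The farthest pair is (3, 8)–(-1, -8) with squared distance 272. The circle on this segment as diameter has centre (1, 0) and r² = 272/4 = 68.
Check (-2, 3): distance² to centre = 18 ≤ 68, so it lies inside.
All remaining points lie in this disk, and no smaller disk contains both endpoints, so this is the minimum enclosing circle.
Diameter = 2r = 2√68 ≈ 16.49.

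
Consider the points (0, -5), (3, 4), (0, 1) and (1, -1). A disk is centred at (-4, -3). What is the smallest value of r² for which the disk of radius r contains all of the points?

98

The required radius is the distance from (-4, -3) to the farthest point.
Squared distances: 20, 98, 32, 29.
Maximum is 98, attained at (3, 4).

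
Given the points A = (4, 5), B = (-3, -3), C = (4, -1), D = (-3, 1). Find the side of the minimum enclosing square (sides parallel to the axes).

8

The bounding box has width 7 and height 8.
An axis-aligned square enclosing the set must have side ≥ max(width, height).
So the minimum side is max(7, 8) = 8.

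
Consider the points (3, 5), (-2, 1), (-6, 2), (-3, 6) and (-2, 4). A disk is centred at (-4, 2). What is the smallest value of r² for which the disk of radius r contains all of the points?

58

The required radius is the distance from (-4, 2) to the farthest point.
Squared distances: 58, 5, 4, 17, 8.
Maximum is 58, attained at (3, 5).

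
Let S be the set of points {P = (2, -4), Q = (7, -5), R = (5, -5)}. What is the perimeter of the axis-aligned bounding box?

12

Width = max x − min x = 7 − 2 = 5.
Height = max y − min y = -4 − (-5) = 1.
Perimeter = 2(5 + 1) = 12.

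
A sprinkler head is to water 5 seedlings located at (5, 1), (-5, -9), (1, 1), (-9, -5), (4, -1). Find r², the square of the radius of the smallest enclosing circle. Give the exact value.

The minimum enclosing circle of a finite set is fixed by two of the points (as a diameter) or three (as a circumcircle).
The farthest pair is (5, 1)–(-9, -5) with squared distance 232. The circle on this segment as diameter has centre (-2, -2) and r² = 232/4 = 58.
Check (-5, -9): distance² to centre = 58 ≤ 58, so it lies inside.
All remaining points lie in this disk, and no smaller disk contains both endpoints, so this is the minimum enclosing circle.

58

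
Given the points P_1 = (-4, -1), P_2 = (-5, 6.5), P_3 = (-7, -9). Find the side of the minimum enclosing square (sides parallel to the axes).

The bounding box has width 3 and height 15.5.
An axis-aligned square enclosing the set must have side ≥ max(width, height).
So the minimum side is max(3, 15.5) = 15.5.

15.5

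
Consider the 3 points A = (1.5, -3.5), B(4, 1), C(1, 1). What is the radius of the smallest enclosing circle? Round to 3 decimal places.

Side lengths²: AB² = 26.5, AC² = 20.5, BC² = 9.
Since AB² = 26.5 < 20.5 + 9 = 29.5, the triangle is acute, so the smallest enclosing circle is the circumcircle.
Circumcentre = (2.5, -10/9), r² = 2173/324.
r = √(2173/324) ≈ 2.590.

2.590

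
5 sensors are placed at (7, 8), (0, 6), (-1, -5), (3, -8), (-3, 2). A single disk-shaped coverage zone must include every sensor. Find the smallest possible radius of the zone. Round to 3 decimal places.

A smallest enclosing disk is always determined by at most three of the input points on its boundary.
The farthest pair is (7, 8)–(3, -8) with squared distance 272. The circle on this segment as diameter has centre (5, 0) and r² = 272/4 = 68.
Check (0, 6): distance² to centre = 61 ≤ 68, so it lies inside.
All remaining points lie in this disk, and no smaller disk contains both endpoints, so this is the minimum enclosing circle.
r = √68 ≈ 8.246.

8.246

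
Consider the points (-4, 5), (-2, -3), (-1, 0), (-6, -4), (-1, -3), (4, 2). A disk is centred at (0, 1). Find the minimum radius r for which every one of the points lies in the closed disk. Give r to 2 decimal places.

7.81

The required radius is the distance from (0, 1) to the farthest point.
Squared distances: 32, 20, 2, 61, 17, 17.
Maximum is 61, attained at (-6, -4).
r = √61 ≈ 7.81.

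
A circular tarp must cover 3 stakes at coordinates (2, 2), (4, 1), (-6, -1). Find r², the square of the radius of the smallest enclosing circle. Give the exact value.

Call the three points A, B, C in the order given.
Side lengths²: AB² = 5, AC² = 73, BC² = 104.
Since BC² = 104 ≥ 73 + 5 = 78, the angle opposite BC is not acute, so the smallest enclosing circle has BC as diameter.
Centre = midpoint of BC = (-1, 0), r² = 104/4 = 26.

26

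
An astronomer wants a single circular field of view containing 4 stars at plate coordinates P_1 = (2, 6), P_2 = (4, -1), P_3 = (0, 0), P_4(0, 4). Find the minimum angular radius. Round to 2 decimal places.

A smallest enclosing disk is always determined by at most three of the input points on its boundary.
The minimum enclosing circle is determined by three boundary points: P_1, P_2, P_3.
Their circumcentre is (71/26, 63/26) with r² = 4505/338.
The farthest remaining point P_4 is at distance² 3361/338 ≤ 4505/338.
r = √(4505/338) ≈ 3.65.

3.65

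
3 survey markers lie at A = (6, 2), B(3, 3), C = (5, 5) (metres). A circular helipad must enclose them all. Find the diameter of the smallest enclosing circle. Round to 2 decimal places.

Side lengths²: AB² = 10, AC² = 10, BC² = 8.
Since AC² = 10 < 10 + 8 = 18, the triangle is acute, so the smallest enclosing circle is the circumcircle.
Circumcentre = (4.75, 3.25), r² = 3.125.
Diameter = 2r = 2√(3.125) ≈ 3.54.

3.54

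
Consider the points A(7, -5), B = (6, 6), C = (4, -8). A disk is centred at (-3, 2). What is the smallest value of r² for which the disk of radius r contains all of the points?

149

The required radius is the distance from (-3, 2) to the farthest point.
Squared distances: 149, 97, 149.
Maximum is 149, attained at A.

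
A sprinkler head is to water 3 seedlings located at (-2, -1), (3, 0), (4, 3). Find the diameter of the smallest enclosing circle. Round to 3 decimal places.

7.211

Call the three points A, B, C in the order given.
Side lengths²: AB² = 26, AC² = 52, BC² = 10.
Since AC² = 52 ≥ 26 + 10 = 36, the angle opposite AC is not acute, so the smallest enclosing circle has AC as diameter.
Centre = midpoint of AC = (1, 1), r² = 52/4 = 13.
Diameter = 2r = 2√13 ≈ 7.211.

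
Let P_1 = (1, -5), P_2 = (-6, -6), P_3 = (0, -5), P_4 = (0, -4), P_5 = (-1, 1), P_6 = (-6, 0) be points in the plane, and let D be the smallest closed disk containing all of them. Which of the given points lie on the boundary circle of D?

P_1, P_2, P_5

A smallest enclosing disk is always determined by at most three of the input points on its boundary.
The minimum enclosing circle is determined by three boundary points: P_1, P_2, P_5.
Their circumcentre is (-63/22, -65/22) with r² = 4625/242.
The farthest remaining point P_6 is at distance² 4493/242 ≤ 4625/242.
The points at distance exactly r from the centre are P_1, P_2, P_5 — 3 points.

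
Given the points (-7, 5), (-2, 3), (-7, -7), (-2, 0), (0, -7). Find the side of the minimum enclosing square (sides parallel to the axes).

12

The bounding box has width 7 and height 12.
An axis-aligned square enclosing the set must have side ≥ max(width, height).
So the minimum side is max(7, 12) = 12.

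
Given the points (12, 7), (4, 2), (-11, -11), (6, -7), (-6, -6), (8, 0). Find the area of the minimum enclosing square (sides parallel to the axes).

The bounding box has width 23 and height 18.
An axis-aligned square enclosing the set must have side ≥ max(width, height).
So the minimum side is max(23, 18) = 23.
Area = 23² = 529.

529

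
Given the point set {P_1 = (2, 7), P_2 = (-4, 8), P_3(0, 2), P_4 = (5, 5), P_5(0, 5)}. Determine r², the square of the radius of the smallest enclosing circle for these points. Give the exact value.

The farthest pair is P_2–P_4 with squared distance 90. The circle on this segment as diameter has centre (0.5, 6.5) and r² = 90/4 = 22.5.
Check P_1: distance² to centre = 2.5 ≤ 22.5, so it lies inside.
All remaining points lie in this disk, and no smaller disk contains both endpoints, so this is the minimum enclosing circle.

22.5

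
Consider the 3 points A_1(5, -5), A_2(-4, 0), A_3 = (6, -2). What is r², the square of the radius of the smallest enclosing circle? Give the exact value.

Side lengths²: A_1A_2² = 106, A_1A_3² = 10, A_2A_3² = 104.
Since A_1A_2² = 106 < 104 + 10 = 114, the triangle is acute, so the smallest enclosing circle is the circumcircle.
Circumcentre = (0.8125, -1.9375), r² = 26.9140625.

26.9140625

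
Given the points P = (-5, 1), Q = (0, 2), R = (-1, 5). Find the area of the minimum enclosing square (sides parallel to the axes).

The bounding box has width 5 and height 4.
An axis-aligned square enclosing the set must have side ≥ max(width, height).
So the minimum side is max(5, 4) = 5.
Area = 5² = 25.

25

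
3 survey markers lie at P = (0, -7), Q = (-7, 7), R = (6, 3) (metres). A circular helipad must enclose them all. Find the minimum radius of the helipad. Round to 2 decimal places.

8.06

Side lengths²: PQ² = 245, PR² = 136, QR² = 185.
Since PQ² = 245 < 185 + 136 = 321, the triangle is acute, so the smallest enclosing circle is the circumcircle.
Circumcentre = (-39/22, 19/22), r² = 15725/242.
r = √(15725/242) ≈ 8.06.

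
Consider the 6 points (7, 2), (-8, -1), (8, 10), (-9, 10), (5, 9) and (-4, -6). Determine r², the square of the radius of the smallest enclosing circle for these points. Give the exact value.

109.765625

The minimum enclosing circle is determined by three boundary points: (8, 10), (-9, 10), (-4, -6).
Their circumcentre is (-0.5, 3.875) with r² = 109.765625.
The farthest remaining point (-8, -1) is at distance² 80.015625 ≤ 109.765625.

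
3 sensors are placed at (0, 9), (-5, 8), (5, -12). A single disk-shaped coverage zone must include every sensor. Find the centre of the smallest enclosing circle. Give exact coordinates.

(0, -2)

Call the three points A, B, C in the order given.
Side lengths²: AB² = 26, AC² = 466, BC² = 500.
Since BC² = 500 ≥ 466 + 26 = 492, the angle opposite BC is not acute, so the smallest enclosing circle has BC as diameter.
Centre = midpoint of BC = (0, -2), r² = 500/4 = 125.
Centre = (0, -2).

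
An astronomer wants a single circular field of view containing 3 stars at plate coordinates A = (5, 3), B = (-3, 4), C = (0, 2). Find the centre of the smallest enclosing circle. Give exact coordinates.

(1, 3.5)

Side lengths²: AB² = 65, AC² = 26, BC² = 13.
Since AB² = 65 ≥ 26 + 13 = 39, the angle opposite AB is not acute, so the smallest enclosing circle has AB as diameter.
Centre = midpoint of AB = (1, 3.5), r² = 65/4 = 16.25.
Centre = (1, 3.5).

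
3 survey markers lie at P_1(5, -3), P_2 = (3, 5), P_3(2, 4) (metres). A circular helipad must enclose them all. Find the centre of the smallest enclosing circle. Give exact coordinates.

Side lengths²: P_1P_2² = 68, P_1P_3² = 58, P_2P_3² = 2.
Since P_1P_2² = 68 ≥ 58 + 2 = 60, the angle opposite P_1P_2 is not acute, so the smallest enclosing circle has P_1P_2 as diameter.
Centre = midpoint of P_1P_2 = (4, 1), r² = 68/4 = 17.
Centre = (4, 1).

(4, 1)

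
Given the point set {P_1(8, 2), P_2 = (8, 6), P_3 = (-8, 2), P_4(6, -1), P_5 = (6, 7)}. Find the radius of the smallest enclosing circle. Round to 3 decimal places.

By Welzl's lemma the MEC is supported by two points (diametrically opposite) or three points (on a circumcircle).
The farthest pair is P_2–P_3 with squared distance 272. The circle on this segment as diameter has centre (0, 4) and r² = 272/4 = 68.
Check P_1: distance² to centre = 68 ≤ 68, so it lies inside.
All remaining points lie in this disk, and no smaller disk contains both endpoints, so this is the minimum enclosing circle.
r = √68 ≈ 8.246.

8.246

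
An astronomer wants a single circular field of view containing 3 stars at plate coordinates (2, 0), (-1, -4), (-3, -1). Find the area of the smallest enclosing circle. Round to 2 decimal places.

22.96

Call the three points A, B, C in the order given.
Side lengths²: AB² = 25, AC² = 26, BC² = 13.
Since AC² = 26 < 25 + 13 = 38, the triangle is acute, so the smallest enclosing circle is the circumcircle.
Circumcentre = (-11/34, -47/34), r² = 4225/578.
Area = π·r² = π·4225/578 ≈ 22.96.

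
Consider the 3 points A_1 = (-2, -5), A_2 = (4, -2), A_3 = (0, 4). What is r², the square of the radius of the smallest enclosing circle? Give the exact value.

21.58203125

Side lengths²: A_1A_2² = 45, A_1A_3² = 85, A_2A_3² = 52.
Since A_1A_3² = 85 < 52 + 45 = 97, the triangle is acute, so the smallest enclosing circle is the circumcircle.
Circumcentre = (-0.4375, -0.625), r² = 21.58203125.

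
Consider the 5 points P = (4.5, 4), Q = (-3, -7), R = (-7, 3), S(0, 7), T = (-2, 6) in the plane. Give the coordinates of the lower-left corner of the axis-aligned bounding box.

(-7, -7)

x-range [-7, 4.5], y-range [-7, 7].
The lower-left corner is (-7, -7).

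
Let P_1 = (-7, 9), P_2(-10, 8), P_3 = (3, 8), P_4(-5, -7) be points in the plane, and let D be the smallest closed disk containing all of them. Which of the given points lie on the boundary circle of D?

P_2, P_3, P_4

The minimum enclosing circle of a finite set is fixed by two of the points (as a diameter) or three (as a circumcircle).
The minimum enclosing circle is determined by three boundary points: P_2, P_3, P_4.
Their circumcentre is (-3.5, 11/6) with r² = 1445/18.
The farthest remaining point P_1 is at distance² 1145/18 ≤ 1445/18.
The points at distance exactly r from the centre are P_2, P_3, P_4 — 3 points.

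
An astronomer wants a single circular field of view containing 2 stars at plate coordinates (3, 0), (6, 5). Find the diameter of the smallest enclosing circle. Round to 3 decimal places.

5.831

The smallest circle enclosing two points has them as diameter endpoints.
Centre = midpoint = (4.5, 2.5); r² = |(3, 0)−(6, 5)|²/4 = 34/4 = 8.5.
Diameter = 2r = 2√(8.5) ≈ 5.831.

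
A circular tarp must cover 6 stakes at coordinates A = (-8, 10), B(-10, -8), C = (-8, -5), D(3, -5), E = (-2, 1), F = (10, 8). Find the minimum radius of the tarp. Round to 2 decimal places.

The farthest pair is B–F with squared distance 656. The circle on this segment as diameter has centre (0, 0) and r² = 656/4 = 164.
Check A: distance² to centre = 164 ≤ 164, so it lies inside.
All remaining points lie in this disk, and no smaller disk contains both endpoints, so this is the minimum enclosing circle.
r = √164 ≈ 12.81.

12.81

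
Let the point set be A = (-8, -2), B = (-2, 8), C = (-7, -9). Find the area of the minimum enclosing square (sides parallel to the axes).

289

The bounding box has width 6 and height 17.
An axis-aligned square enclosing the set must have side ≥ max(width, height).
So the minimum side is max(6, 17) = 17.
Area = 17² = 289.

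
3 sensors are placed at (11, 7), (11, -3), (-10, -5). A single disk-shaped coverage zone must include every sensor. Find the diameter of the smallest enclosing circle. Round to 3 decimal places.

Call the three points A, B, C in the order given.
Side lengths²: AB² = 100, AC² = 585, BC² = 445.
Since AC² = 585 ≥ 445 + 100 = 545, the angle opposite AC is not acute, so the smallest enclosing circle has AC as diameter.
Centre = midpoint of AC = (0.5, 1), r² = 585/4 = 146.25.
Diameter = 2r = 2√(146.25) ≈ 24.187.

24.187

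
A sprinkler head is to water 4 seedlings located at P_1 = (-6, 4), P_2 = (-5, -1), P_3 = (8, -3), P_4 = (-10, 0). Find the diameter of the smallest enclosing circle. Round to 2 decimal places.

A smallest enclosing disk is always determined by at most three of the input points on its boundary.
The farthest pair is P_3–P_4 with squared distance 333. The circle on this segment as diameter has centre (-1, -1.5) and r² = 333/4 = 83.25.
Check P_1: distance² to centre = 55.25 ≤ 83.25, so it lies inside.
All remaining points lie in this disk, and no smaller disk contains both endpoints, so this is the minimum enclosing circle.
Diameter = 2r = 2√(83.25) ≈ 18.25.

18.25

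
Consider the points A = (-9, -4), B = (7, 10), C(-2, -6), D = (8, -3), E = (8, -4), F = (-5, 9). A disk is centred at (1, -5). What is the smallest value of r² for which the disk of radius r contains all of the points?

261

The required radius is the distance from (1, -5) to the farthest point.
Squared distances: 101, 261, 10, 53, 50, 232.
Maximum is 261, attained at B.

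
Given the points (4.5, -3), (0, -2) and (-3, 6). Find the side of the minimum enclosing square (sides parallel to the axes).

9

The bounding box has width 7.5 and height 9.
An axis-aligned square enclosing the set must have side ≥ max(width, height).
So the minimum side is max(7.5, 9) = 9.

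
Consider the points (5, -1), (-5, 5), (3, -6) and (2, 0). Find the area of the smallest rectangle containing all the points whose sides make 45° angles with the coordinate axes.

In coordinates u = x + y, v = x − y the rectangle is axis-aligned; the map (x,y)→(u,v) scales areas by 2.
u-values: 4, 0, -3, 2; range = 4 − (-3) = 7.
v-values: 6, -10, 9, 2; range = 9 − (-10) = 19.
Area = (7 × 19) / 2 = 66.5.

66.5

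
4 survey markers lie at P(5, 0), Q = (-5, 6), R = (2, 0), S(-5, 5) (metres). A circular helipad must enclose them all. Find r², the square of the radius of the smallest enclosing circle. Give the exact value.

34

The minimum enclosing circle of a finite set is fixed by two of the points (as a diameter) or three (as a circumcircle).
The farthest pair is P–Q with squared distance 136. The circle on this segment as diameter has centre (0, 3) and r² = 136/4 = 34.
Check R: distance² to centre = 13 ≤ 34, so it lies inside.
All remaining points lie in this disk, and no smaller disk contains both endpoints, so this is the minimum enclosing circle.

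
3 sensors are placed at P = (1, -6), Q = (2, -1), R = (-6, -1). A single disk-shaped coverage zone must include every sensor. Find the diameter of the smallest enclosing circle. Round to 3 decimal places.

8.773

Side lengths²: PQ² = 26, PR² = 74, QR² = 64.
Since PR² = 74 < 64 + 26 = 90, the triangle is acute, so the smallest enclosing circle is the circumcircle.
Circumcentre = (-2, -2.8), r² = 19.24.
Diameter = 2r = 2√(19.24) ≈ 8.773.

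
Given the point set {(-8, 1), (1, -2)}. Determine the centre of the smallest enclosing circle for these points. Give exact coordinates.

(-3.5, -0.5)

The smallest circle enclosing two points has them as diameter endpoints.
Centre = midpoint = (-3.5, -0.5); r² = |(-8, 1)−(1, -2)|²/4 = 90/4 = 22.5.
Centre = (-3.5, -0.5).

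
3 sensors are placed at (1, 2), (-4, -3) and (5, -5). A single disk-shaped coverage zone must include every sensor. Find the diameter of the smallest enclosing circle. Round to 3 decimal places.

9.556

Call the three points A, B, C in the order given.
Side lengths²: AB² = 50, AC² = 65, BC² = 85.
Since BC² = 85 < 65 + 50 = 115, the triangle is acute, so the smallest enclosing circle is the circumcircle.
Circumcentre = (17/22, -61/22), r² = 5525/242.
Diameter = 2r = 2√(5525/242) ≈ 9.556.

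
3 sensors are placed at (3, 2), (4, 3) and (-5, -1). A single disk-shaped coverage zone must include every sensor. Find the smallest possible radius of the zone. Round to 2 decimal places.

4.92

Call the three points A, B, C in the order given.
Side lengths²: AB² = 2, AC² = 73, BC² = 97.
Since BC² = 97 ≥ 73 + 2 = 75, the angle opposite BC is not acute, so the smallest enclosing circle has BC as diameter.
Centre = midpoint of BC = (-0.5, 1), r² = 97/4 = 24.25.
r = √(24.25) ≈ 4.92.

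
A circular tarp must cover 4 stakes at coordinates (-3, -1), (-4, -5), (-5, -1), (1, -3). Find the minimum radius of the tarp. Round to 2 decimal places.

The minimum enclosing circle of a finite set is fixed by two of the points (as a diameter) or three (as a circumcircle).
The minimum enclosing circle is determined by three boundary points: (-4, -5), (-5, -1), (1, -3).
Their circumcentre is (-47/22, -53/22) with r² = 2465/242.
The farthest remaining point (-3, -1) is at distance² 661/242 ≤ 2465/242.
r = √(2465/242) ≈ 3.19.

3.19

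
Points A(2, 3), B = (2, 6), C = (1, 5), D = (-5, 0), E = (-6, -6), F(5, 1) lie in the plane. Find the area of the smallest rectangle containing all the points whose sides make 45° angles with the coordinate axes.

In coordinates u = x + y, v = x − y the rectangle is axis-aligned; the map (x,y)→(u,v) scales areas by 2.
u-values: 5, 8, 6, -5, -12, 6; range = 8 − (-12) = 20.
v-values: -1, -4, -4, -5, 0, 4; range = 4 − (-5) = 9.
Area = (20 × 9) / 2 = 90.

90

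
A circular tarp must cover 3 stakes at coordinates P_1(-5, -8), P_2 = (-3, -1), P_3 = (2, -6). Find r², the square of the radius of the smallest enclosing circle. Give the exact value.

Side lengths²: P_1P_2² = 53, P_1P_3² = 53, P_2P_3² = 50.
Since P_1P_3² = 53 < 53 + 50 = 103, the triangle is acute, so the smallest enclosing circle is the circumcircle.
Circumcentre = (-37/18, -91/18), r² = 2809/162.

2809/162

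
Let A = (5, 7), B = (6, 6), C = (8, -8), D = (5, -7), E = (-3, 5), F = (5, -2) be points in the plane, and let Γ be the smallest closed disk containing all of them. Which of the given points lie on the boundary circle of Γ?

A, C, E

The minimum enclosing circle is determined by three boundary points: A, C, E.
Their circumcentre is (59/21, -26/21) with r² = 32045/441.
The farthest remaining point B is at distance² 27593/441 ≤ 32045/441.
The points at distance exactly r from the centre are A, C, E — 3 points.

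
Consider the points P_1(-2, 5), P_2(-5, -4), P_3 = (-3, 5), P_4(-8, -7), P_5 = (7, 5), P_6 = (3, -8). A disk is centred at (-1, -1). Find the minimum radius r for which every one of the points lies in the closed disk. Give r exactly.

10

The required radius is the distance from (-1, -1) to the farthest point.
Squared distances: 37, 25, 40, 85, 100, 65.
Maximum is 100, attained at P_5.
r = √100 = 10.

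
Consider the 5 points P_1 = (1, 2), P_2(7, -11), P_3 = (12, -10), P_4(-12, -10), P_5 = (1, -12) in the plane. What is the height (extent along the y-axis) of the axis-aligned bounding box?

max y = 2, min y = -12, so height = 14.

14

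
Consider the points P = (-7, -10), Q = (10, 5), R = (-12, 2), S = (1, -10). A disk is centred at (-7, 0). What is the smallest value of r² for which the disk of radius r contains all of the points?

314

The required radius is the distance from (-7, 0) to the farthest point.
Squared distances: 100, 314, 29, 164.
Maximum is 314, attained at Q.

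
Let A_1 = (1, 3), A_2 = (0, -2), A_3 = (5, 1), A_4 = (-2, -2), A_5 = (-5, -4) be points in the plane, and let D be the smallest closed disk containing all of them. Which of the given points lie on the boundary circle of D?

A_3, A_5

The minimum enclosing circle of a finite set is fixed by two of the points (as a diameter) or three (as a circumcircle).
The farthest pair is A_3–A_5 with squared distance 125. The circle on this segment as diameter has centre (0, -1.5) and r² = 125/4 = 31.25.
Check A_1: distance² to centre = 21.25 ≤ 31.25, so it lies inside.
All remaining points lie in this disk, and no smaller disk contains both endpoints, so this is the minimum enclosing circle.
The points at distance exactly r from the centre are A_3, A_5 — 2 points.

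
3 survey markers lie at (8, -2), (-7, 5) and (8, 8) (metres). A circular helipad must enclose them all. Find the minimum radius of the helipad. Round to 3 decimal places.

8.440

Call the three points A, B, C in the order given.
Side lengths²: AB² = 274, AC² = 100, BC² = 234.
Since AB² = 274 < 234 + 100 = 334, the triangle is acute, so the smallest enclosing circle is the circumcircle.
Circumcentre = (1.2, 3), r² = 71.24.
r = √(71.24) ≈ 8.440.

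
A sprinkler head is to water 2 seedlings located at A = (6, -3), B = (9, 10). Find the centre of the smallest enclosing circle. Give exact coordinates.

(7.5, 3.5)

The smallest circle enclosing two points has them as diameter endpoints.
Centre = midpoint = (7.5, 3.5); r² = |AB|²/4 = 178/4 = 44.5.
Centre = (7.5, 3.5).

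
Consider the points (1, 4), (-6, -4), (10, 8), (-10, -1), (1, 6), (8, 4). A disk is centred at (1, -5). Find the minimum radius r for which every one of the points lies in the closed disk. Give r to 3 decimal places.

15.811

The required radius is the distance from (1, -5) to the farthest point.
Squared distances: 81, 50, 250, 137, 121, 130.
Maximum is 250, attained at (10, 8).
r = √250 ≈ 15.811.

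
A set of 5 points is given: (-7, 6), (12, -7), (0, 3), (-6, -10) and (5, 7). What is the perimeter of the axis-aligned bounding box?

72

Width = max x − min x = 12 − (-7) = 19.
Height = max y − min y = 7 − (-10) = 17.
Perimeter = 2(19 + 17) = 72.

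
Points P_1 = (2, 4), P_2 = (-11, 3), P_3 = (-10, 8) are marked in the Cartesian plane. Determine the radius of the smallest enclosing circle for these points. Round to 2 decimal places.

Side lengths²: P_1P_2² = 170, P_1P_3² = 160, P_2P_3² = 26.
Since P_1P_2² = 170 < 160 + 26 = 186, the triangle is acute, so the smallest enclosing circle is the circumcircle.
Circumcentre = (-4.5625, 4.3125), r² = 43.1640625.
r = √(43.1640625) ≈ 6.57.

6.57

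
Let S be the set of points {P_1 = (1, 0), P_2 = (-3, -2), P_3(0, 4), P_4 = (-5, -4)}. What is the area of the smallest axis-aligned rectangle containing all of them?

48

x ranges over [-5, 1], width 6.
y ranges over [-4, 4], height 8.
Area = 6 × 8 = 48.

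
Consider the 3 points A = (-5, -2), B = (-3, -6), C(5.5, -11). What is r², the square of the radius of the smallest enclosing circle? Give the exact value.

Side lengths²: AB² = 20, AC² = 191.25, BC² = 97.25.
Since AC² = 191.25 ≥ 97.25 + 20 = 117.25, the angle opposite AC is not acute, so the smallest enclosing circle has AC as diameter.
Centre = midpoint of AC = (0.25, -6.5), r² = 191.25/4 = 47.8125.

47.8125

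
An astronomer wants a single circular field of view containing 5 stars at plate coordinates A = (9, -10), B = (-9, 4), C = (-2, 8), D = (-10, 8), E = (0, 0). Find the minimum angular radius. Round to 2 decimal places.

13.09

A smallest enclosing disk is always determined by at most three of the input points on its boundary.
The farthest pair is A–D with squared distance 685. The circle on this segment as diameter has centre (-0.5, -1) and r² = 685/4 = 171.25.
Check B: distance² to centre = 97.25 ≤ 171.25, so it lies inside.
All remaining points lie in this disk, and no smaller disk contains both endpoints, so this is the minimum enclosing circle.
r = √(171.25) ≈ 13.09.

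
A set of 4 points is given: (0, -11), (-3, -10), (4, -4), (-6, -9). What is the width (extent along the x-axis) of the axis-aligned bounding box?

10

max x = 4, min x = -6, so width = 10.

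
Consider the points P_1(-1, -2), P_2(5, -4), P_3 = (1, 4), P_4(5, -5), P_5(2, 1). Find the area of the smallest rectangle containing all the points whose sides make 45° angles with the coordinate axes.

52

In coordinates u = x + y, v = x − y the rectangle is axis-aligned; the map (x,y)→(u,v) scales areas by 2.
u-values: -3, 1, 5, 0, 3; range = 5 − (-3) = 8.
v-values: 1, 9, -3, 10, 1; range = 10 − (-3) = 13.
Area = (8 × 13) / 2 = 52.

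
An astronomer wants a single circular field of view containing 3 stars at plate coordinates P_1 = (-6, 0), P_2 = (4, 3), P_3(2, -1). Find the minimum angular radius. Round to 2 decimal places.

Side lengths²: P_1P_2² = 109, P_1P_3² = 65, P_2P_3² = 20.
Since P_1P_2² = 109 ≥ 65 + 20 = 85, the angle opposite P_1P_2 is not acute, so the smallest enclosing circle has P_1P_2 as diameter.
Centre = midpoint of P_1P_2 = (-1, 1.5), r² = 109/4 = 27.25.
r = √(27.25) ≈ 5.22.

5.22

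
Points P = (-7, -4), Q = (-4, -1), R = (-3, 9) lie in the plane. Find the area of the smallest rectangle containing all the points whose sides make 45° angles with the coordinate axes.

76.5

In coordinates u = x + y, v = x − y the rectangle is axis-aligned; the map (x,y)→(u,v) scales areas by 2.
u-values: -11, -5, 6; range = 6 − (-11) = 17.
v-values: -3, -3, -12; range = -3 − (-12) = 9.
Area = (17 × 9) / 2 = 76.5.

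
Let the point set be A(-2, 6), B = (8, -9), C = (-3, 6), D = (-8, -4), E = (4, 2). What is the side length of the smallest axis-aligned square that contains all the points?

16

The bounding box has width 16 and height 15.
An axis-aligned square enclosing the set must have side ≥ max(width, height).
So the minimum side is max(16, 15) = 16.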